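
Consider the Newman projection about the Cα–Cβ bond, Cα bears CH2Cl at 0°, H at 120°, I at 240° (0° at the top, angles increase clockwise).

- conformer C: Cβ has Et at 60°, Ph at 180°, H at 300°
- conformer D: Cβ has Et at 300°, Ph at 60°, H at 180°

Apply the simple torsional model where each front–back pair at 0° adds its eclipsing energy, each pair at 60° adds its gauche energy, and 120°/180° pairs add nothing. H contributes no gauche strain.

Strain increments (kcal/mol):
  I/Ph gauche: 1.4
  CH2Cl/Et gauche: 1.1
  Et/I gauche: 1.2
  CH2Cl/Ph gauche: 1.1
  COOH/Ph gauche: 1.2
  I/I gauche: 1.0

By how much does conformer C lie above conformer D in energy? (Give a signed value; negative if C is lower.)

C (staggered): CH2Cl–Et gauche, I–Ph gauche; 1.1 + 1.4 = 2.5 kcal/mol.
D (staggered): CH2Cl–Et gauche, CH2Cl–Ph gauche, I–Et gauche; 1.1 + 1.1 + 1.2 = 3.4 kcal/mol.
E(C) − E(D) = 2.5 − 3.4 = -0.9 kcal/mol.

-0.9 kcal/mol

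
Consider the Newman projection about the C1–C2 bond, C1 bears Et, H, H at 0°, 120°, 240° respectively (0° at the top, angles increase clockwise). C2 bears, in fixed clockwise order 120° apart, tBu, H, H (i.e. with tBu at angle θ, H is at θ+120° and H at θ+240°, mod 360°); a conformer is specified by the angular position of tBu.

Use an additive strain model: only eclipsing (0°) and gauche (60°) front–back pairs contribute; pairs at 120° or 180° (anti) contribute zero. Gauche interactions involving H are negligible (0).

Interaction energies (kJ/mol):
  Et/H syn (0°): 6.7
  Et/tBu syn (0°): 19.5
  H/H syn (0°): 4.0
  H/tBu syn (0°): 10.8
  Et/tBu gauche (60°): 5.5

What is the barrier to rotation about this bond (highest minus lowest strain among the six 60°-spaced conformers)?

tBu at 0° (eclipsed): Et(0°)/tBu(0°) eclipsed 19.5; H(120°)/H(120°) eclipsed 4.0; H(240°)/H(240°) eclipsed 4.0 → 27.5 kJ/mol.
tBu at 60° (staggered): Et(0°)/tBu(60°) gauche 5.5 → 5.5 kJ/mol.
tBu at 120° (eclipsed): Et(0°)/H(0°) eclipsed 6.7; H(120°)/tBu(120°) eclipsed 10.8; H(240°)/H(240°) eclipsed 4.0 → 21.5 kJ/mol.
tBu at 180° (staggered): no non-H gauche contacts → 0.0 kJ/mol.
tBu at 240° (eclipsed): Et(0°)/H(0°) eclipsed 6.7; H(120°)/H(120°) eclipsed 4.0; H(240°)/tBu(240°) eclipsed 10.8 → 21.5 kJ/mol.
tBu at 300° (staggered): Et(0°)/tBu(300°) gauche 5.5 → 5.5 kJ/mol.
Max at 0° (27.5 kJ/mol), min at 180° (0.0 kJ/mol); barrier = 27.5 kJ/mol.

27.5 kJ/mol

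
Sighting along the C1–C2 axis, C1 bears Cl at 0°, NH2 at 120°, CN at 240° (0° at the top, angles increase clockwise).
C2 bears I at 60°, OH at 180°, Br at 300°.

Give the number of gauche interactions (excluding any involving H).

6

Non-H gauche pairs: Cl(0°)/I(60°); Cl(0°)/Br(300°); NH2(120°)/I(60°); NH2(120°)/OH(180°); CN(240°)/OH(180°); CN(240°)/Br(300°) — 6 interactions.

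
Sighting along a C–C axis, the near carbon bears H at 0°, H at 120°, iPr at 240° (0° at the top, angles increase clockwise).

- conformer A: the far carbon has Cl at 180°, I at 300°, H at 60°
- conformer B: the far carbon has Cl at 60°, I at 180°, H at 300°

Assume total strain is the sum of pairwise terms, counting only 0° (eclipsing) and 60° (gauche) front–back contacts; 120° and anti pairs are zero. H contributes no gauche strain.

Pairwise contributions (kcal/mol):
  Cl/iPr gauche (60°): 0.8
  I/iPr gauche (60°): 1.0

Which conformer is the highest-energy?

A (staggered): iPr(240°)/Cl(180°) gauche 0.8; iPr(240°)/I(300°) gauche 1.0 → 1.8 kcal/mol.
B (staggered): iPr(240°)/I(180°) gauche 1.0 → 1.0 kcal/mol.
A has the highest total (1.8 kcal/mol).

A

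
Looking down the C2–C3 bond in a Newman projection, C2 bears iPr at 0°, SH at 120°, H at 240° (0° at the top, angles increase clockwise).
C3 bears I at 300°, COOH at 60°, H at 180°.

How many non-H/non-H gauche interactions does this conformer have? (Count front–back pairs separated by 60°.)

3

Non-H gauche pairs: iPr(0°)/I(300°); iPr(0°)/COOH(60°); SH(120°)/COOH(60°) — 3 interactions.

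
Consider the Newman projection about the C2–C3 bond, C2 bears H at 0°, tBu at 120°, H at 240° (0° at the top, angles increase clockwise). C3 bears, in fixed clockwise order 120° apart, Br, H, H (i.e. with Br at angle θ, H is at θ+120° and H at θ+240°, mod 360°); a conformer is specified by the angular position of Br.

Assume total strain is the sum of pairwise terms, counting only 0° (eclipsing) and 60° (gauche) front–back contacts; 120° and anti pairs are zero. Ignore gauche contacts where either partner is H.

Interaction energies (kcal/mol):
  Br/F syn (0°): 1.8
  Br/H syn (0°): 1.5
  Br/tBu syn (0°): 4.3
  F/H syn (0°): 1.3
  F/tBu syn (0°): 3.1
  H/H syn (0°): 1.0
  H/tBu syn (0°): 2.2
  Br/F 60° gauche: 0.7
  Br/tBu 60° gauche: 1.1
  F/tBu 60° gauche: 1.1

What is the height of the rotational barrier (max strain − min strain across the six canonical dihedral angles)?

Br at 0° (eclipsed): H–Br eclipsed, tBu–H eclipsed, H–H eclipsed; 1.5 + 2.2 + 1.0 = 4.7 kcal/mol.
Br at 60° (staggered): tBu–Br gauche; 1.1 = 1.1 kcal/mol.
Br at 120° (eclipsed): H–H eclipsed, tBu–Br eclipsed, H–H eclipsed; 1.0 + 4.3 + 1.0 = 6.3 kcal/mol.
Br at 180° (staggered): tBu–Br gauche; 1.1 = 1.1 kcal/mol.
Br at 240° (eclipsed): H–H eclipsed, tBu–H eclipsed, H–Br eclipsed; 1.0 + 2.2 + 1.5 = 4.7 kcal/mol.
Br at 300° (staggered): no non-H gauche contacts → 0.0 kcal/mol.
Max at 120° (6.3 kcal/mol), min at 300° (0.0 kcal/mol); barrier = 6.3 kcal/mol.

6.3 kcal/mol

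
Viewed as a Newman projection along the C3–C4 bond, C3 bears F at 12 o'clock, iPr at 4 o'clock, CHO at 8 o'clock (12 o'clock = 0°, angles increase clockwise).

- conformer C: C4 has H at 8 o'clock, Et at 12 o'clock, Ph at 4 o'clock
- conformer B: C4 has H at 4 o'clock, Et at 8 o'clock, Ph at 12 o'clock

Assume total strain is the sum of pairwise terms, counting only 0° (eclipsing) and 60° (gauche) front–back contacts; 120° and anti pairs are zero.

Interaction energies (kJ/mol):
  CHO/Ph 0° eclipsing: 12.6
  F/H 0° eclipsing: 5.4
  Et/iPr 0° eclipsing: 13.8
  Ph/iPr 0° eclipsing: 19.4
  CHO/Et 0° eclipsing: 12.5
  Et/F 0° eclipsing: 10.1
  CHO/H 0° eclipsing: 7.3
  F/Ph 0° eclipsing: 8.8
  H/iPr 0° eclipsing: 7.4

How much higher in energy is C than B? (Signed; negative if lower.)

C (eclipsed): F–Et eclipsed, iPr–Ph eclipsed, CHO–H eclipsed; 10.1 + 19.4 + 7.3 = 36.8 kJ/mol.
B (eclipsed): F–Ph eclipsed, iPr–H eclipsed, CHO–Et eclipsed; 8.8 + 7.4 + 12.5 = 28.7 kJ/mol.
E(C) − E(B) = 36.8 − 28.7 = +8.1 kJ/mol.

+8.1 kJ/mol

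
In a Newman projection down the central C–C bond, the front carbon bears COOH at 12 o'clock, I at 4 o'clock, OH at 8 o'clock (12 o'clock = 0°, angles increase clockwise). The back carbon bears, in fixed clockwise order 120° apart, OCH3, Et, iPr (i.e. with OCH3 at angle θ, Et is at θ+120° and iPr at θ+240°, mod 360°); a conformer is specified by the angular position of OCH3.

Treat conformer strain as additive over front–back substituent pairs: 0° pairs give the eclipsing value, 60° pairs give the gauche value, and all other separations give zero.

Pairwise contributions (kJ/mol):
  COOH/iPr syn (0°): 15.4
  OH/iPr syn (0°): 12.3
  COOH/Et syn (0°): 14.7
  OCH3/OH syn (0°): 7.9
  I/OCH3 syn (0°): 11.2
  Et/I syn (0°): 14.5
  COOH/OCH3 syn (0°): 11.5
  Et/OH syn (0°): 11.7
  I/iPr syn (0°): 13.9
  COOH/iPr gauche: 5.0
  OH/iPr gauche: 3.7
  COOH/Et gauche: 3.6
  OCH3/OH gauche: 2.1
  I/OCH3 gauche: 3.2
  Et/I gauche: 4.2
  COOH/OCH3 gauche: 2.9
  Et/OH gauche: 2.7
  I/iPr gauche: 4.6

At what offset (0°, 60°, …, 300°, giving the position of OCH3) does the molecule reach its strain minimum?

300°

OCH3 at 0° (eclipsed): COOH–OCH3 eclipsed, I–Et eclipsed, OH–iPr eclipsed; 11.5 + 14.5 + 12.3 = 38.3 kJ/mol.
OCH3 at 60° (staggered): COOH–OCH3 gauche, COOH–iPr gauche, I–OCH3 gauche, I–Et gauche, OH–Et gauche, OH–iPr gauche; 2.9 + 5.0 + 3.2 + 4.2 + 2.7 + 3.7 = 21.7 kJ/mol.
OCH3 at 120° (eclipsed): COOH–iPr eclipsed, I–OCH3 eclipsed, OH–Et eclipsed; 15.4 + 11.2 + 11.7 = 38.3 kJ/mol.
OCH3 at 180° (staggered): COOH–Et gauche, COOH–iPr gauche, I–OCH3 gauche, I–iPr gauche, OH–OCH3 gauche, OH–Et gauche; 3.6 + 5.0 + 3.2 + 4.6 + 2.1 + 2.7 = 21.2 kJ/mol.
OCH3 at 240° (eclipsed): COOH–Et eclipsed, I–iPr eclipsed, OH–OCH3 eclipsed; 14.7 + 13.9 + 7.9 = 36.5 kJ/mol.
OCH3 at 300° (staggered): COOH–OCH3 gauche, COOH–Et gauche, I–Et gauche, I–iPr gauche, OH–OCH3 gauche, OH–iPr gauche; 2.9 + 3.6 + 4.2 + 4.6 + 2.1 + 3.7 = 21.1 kJ/mol.
The minimum (21.1 kJ/mol) occurs with OCH3 at 300°.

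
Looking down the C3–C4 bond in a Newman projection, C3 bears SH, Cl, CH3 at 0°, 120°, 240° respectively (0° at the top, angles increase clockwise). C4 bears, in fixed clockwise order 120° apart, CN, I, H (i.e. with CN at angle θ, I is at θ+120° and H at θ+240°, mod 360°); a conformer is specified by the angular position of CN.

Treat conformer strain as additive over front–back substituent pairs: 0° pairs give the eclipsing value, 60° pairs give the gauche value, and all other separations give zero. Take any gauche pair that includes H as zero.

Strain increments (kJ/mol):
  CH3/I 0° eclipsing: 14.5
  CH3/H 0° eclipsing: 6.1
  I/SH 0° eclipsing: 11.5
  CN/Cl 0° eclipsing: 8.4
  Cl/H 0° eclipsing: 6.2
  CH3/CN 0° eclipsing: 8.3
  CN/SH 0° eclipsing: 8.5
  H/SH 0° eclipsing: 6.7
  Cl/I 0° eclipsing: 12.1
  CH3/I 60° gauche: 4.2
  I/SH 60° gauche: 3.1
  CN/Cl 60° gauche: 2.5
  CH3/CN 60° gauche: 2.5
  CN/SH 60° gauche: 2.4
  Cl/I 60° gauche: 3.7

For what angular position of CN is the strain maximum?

CN at 0° (eclipsed): SH(0°)/CN(0°) eclipsed 8.5; Cl(120°)/I(120°) eclipsed 12.1; CH3(240°)/H(240°) eclipsed 6.1 → 26.7 kJ/mol.
CN at 60° (staggered): SH(0°)/CN(60°) gauche 2.4; Cl(120°)/CN(60°) gauche 2.5; Cl(120°)/I(180°) gauche 3.7; CH3(240°)/I(180°) gauche 4.2 → 12.8 kJ/mol.
CN at 120° (eclipsed): SH(0°)/H(0°) eclipsed 6.7; Cl(120°)/CN(120°) eclipsed 8.4; CH3(240°)/I(240°) eclipsed 14.5 → 29.6 kJ/mol.
CN at 180° (staggered): SH(0°)/I(300°) gauche 3.1; Cl(120°)/CN(180°) gauche 2.5; CH3(240°)/CN(180°) gauche 2.5; CH3(240°)/I(300°) gauche 4.2 → 12.3 kJ/mol.
CN at 240° (eclipsed): SH(0°)/I(0°) eclipsed 11.5; Cl(120°)/H(120°) eclipsed 6.2; CH3(240°)/CN(240°) eclipsed 8.3 → 26.0 kJ/mol.
CN at 300° (staggered): SH(0°)/CN(300°) gauche 2.4; SH(0°)/I(60°) gauche 3.1; Cl(120°)/I(60°) gauche 3.7; CH3(240°)/CN(300°) gauche 2.5 → 11.7 kJ/mol.
The maximum (29.6 kJ/mol) occurs with CN at 120°.

120°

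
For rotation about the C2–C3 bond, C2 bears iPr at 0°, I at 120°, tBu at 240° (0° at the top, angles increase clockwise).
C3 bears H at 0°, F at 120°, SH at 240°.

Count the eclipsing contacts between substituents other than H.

2

Non-H eclipsing pairs: I(120°)/F(120°); tBu(240°)/SH(240°) — 2 interactions.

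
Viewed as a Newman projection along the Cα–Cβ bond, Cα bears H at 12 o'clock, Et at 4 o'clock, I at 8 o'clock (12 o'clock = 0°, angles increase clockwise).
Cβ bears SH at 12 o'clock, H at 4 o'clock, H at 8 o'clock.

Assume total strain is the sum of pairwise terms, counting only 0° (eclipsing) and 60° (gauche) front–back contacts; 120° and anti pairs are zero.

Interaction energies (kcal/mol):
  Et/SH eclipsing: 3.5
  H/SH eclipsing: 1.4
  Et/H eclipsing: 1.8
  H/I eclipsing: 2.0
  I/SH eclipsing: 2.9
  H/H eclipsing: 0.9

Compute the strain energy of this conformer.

This conformer (eclipsed): H–SH eclipsed, Et–H eclipsed, I–H eclipsed; 1.4 + 1.8 + 2.0 = 5.2 kcal/mol.

5.2 kcal/mol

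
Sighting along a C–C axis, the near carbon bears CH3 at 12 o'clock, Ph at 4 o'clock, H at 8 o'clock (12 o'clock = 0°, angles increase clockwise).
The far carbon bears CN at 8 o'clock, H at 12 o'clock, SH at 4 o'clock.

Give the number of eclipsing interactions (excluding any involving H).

Non-H eclipsing pairs: Ph(120°)/SH(120°) — 1 interaction.

1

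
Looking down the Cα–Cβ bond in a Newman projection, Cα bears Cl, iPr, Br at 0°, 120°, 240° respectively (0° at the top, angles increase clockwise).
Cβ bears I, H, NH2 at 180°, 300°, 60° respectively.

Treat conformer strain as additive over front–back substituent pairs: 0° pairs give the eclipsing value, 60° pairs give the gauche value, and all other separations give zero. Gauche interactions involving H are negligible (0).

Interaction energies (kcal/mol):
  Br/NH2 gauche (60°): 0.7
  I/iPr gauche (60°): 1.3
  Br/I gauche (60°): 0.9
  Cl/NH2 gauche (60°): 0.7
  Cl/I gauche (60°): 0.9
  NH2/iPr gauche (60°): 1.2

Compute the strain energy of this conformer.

4.1 kcal/mol

This conformer (staggered): Cl–NH2 gauche, iPr–I gauche, iPr–NH2 gauche, Br–I gauche; 0.7 + 1.3 + 1.2 + 0.9 = 4.1 kcal/mol.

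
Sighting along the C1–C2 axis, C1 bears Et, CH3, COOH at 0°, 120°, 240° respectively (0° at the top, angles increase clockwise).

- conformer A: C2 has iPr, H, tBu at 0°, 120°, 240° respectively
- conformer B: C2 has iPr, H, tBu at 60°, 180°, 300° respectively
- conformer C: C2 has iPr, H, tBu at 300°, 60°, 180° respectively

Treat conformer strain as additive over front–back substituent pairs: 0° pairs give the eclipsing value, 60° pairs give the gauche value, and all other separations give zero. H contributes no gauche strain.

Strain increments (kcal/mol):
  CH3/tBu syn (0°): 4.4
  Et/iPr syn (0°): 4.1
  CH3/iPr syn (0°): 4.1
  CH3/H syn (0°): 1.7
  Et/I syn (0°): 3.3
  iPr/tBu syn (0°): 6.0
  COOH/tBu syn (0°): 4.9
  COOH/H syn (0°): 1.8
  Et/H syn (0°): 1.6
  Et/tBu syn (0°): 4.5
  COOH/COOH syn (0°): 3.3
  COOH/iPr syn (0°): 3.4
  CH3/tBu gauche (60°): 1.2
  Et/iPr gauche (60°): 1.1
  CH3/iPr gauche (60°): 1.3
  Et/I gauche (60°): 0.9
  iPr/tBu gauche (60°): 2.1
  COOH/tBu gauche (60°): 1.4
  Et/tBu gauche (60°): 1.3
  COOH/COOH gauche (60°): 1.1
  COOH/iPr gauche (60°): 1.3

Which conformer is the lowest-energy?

C

A (eclipsed): Et–iPr eclipsed, CH3–H eclipsed, COOH–tBu eclipsed; 4.1 + 1.7 + 4.9 = 10.7 kcal/mol.
B (staggered): Et–iPr gauche, Et–tBu gauche, CH3–iPr gauche, COOH–tBu gauche; 1.1 + 1.3 + 1.3 + 1.4 = 5.1 kcal/mol.
C (staggered): Et–iPr gauche, CH3–tBu gauche, COOH–iPr gauche, COOH–tBu gauche; 1.1 + 1.2 + 1.3 + 1.4 = 5.0 kcal/mol.
C has the lowest total (5.0 kcal/mol).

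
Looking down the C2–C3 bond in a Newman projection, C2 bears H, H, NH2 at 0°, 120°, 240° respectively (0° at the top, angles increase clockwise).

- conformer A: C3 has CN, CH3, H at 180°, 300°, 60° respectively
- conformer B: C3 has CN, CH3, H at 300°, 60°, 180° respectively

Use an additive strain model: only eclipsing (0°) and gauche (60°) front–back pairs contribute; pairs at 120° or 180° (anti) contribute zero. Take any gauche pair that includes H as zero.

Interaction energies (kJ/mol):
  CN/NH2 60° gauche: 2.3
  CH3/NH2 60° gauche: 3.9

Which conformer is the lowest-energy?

A (staggered): NH2(240°)/CN(180°) gauche 2.3; NH2(240°)/CH3(300°) gauche 3.9 → 6.2 kJ/mol.
B (staggered): NH2(240°)/CN(300°) gauche 2.3 → 2.3 kJ/mol.
B has the lowest total (2.3 kJ/mol).

B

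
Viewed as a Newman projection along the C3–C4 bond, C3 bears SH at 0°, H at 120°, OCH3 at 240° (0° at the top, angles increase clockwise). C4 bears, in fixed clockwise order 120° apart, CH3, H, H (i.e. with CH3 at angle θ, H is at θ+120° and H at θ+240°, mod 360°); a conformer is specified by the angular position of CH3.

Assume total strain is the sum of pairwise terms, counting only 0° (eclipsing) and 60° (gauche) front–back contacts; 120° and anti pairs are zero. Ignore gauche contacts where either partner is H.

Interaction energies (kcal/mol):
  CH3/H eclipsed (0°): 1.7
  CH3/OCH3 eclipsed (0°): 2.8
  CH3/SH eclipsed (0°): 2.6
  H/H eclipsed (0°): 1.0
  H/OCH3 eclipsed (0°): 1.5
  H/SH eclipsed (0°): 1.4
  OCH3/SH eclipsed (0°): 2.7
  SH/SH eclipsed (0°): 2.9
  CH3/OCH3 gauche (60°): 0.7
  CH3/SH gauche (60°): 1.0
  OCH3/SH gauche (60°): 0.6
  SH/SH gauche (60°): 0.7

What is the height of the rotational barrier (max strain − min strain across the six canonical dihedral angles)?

4.5 kcal/mol

CH3 at 0° (eclipsed): SH(0°)/CH3(0°) eclipsed 2.6; H(120°)/H(120°) eclipsed 1.0; OCH3(240°)/H(240°) eclipsed 1.5 → 5.1 kcal/mol.
CH3 at 60° (staggered): SH(0°)/CH3(60°) gauche 1.0 → 1.0 kcal/mol.
CH3 at 120° (eclipsed): SH(0°)/H(0°) eclipsed 1.4; H(120°)/CH3(120°) eclipsed 1.7; OCH3(240°)/H(240°) eclipsed 1.5 → 4.6 kcal/mol.
CH3 at 180° (staggered): OCH3(240°)/CH3(180°) gauche 0.7 → 0.7 kcal/mol.
CH3 at 240° (eclipsed): SH(0°)/H(0°) eclipsed 1.4; H(120°)/H(120°) eclipsed 1.0; OCH3(240°)/CH3(240°) eclipsed 2.8 → 5.2 kcal/mol.
CH3 at 300° (staggered): SH(0°)/CH3(300°) gauche 1.0; OCH3(240°)/CH3(300°) gauche 0.7 → 1.7 kcal/mol.
Max at 240° (5.2 kcal/mol), min at 180° (0.7 kcal/mol); barrier = 4.5 kcal/mol.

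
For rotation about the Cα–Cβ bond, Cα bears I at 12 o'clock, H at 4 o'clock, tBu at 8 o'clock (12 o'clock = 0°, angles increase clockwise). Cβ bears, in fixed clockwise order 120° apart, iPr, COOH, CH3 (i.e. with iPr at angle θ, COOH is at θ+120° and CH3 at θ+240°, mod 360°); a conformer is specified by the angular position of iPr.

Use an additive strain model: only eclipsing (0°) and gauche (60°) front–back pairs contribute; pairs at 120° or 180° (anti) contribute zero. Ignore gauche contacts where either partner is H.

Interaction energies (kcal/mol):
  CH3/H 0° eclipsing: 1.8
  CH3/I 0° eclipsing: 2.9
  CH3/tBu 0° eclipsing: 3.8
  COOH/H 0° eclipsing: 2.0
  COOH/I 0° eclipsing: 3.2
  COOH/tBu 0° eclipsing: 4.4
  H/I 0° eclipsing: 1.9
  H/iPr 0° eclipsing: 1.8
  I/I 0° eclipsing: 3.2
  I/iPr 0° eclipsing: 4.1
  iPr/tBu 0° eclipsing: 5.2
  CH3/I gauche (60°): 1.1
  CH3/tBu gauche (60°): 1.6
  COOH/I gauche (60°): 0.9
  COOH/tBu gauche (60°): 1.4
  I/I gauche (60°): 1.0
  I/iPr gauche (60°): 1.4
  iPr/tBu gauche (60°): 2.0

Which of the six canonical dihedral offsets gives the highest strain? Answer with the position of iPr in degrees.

240°

iPr at 0° (eclipsed): I(0°)/iPr(0°) eclipsed 4.1; H(120°)/COOH(120°) eclipsed 2.0; tBu(240°)/CH3(240°) eclipsed 3.8 → 9.9 kcal/mol.
iPr at 60° (staggered): I(0°)/iPr(60°) gauche 1.4; I(0°)/CH3(300°) gauche 1.1; tBu(240°)/COOH(180°) gauche 1.4; tBu(240°)/CH3(300°) gauche 1.6 → 5.5 kcal/mol.
iPr at 120° (eclipsed): I(0°)/CH3(0°) eclipsed 2.9; H(120°)/iPr(120°) eclipsed 1.8; tBu(240°)/COOH(240°) eclipsed 4.4 → 9.1 kcal/mol.
iPr at 180° (staggered): I(0°)/COOH(300°) gauche 0.9; I(0°)/CH3(60°) gauche 1.1; tBu(240°)/iPr(180°) gauche 2.0; tBu(240°)/COOH(300°) gauche 1.4 → 5.4 kcal/mol.
iPr at 240° (eclipsed): I(0°)/COOH(0°) eclipsed 3.2; H(120°)/CH3(120°) eclipsed 1.8; tBu(240°)/iPr(240°) eclipsed 5.2 → 10.2 kcal/mol.
iPr at 300° (staggered): I(0°)/iPr(300°) gauche 1.4; I(0°)/COOH(60°) gauche 0.9; tBu(240°)/iPr(300°) gauche 2.0; tBu(240°)/CH3(180°) gauche 1.6 → 5.9 kcal/mol.
The maximum (10.2 kcal/mol) occurs with iPr at 240°.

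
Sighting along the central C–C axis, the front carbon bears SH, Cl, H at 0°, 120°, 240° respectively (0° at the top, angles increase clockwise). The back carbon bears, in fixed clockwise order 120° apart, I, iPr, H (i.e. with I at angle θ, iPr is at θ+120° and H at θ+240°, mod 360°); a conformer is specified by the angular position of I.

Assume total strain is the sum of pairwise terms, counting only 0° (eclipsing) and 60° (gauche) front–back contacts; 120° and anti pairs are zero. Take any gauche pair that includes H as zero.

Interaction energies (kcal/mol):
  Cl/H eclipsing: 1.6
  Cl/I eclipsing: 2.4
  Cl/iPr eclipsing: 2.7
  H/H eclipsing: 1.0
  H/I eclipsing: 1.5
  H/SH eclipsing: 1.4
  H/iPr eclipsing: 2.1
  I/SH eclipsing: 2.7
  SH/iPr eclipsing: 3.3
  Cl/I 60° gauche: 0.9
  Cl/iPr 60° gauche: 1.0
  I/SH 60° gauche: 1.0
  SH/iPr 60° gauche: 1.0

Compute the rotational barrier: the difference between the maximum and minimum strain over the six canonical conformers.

I at 0° is eclipsed. SH at 0° is eclipsed with I at 0° (2.7); Cl at 120° is eclipsed with iPr at 120° (2.7); H at 240° is eclipsed with H at 240° (1.0). Total 6.4 kcal/mol.
I at 60° is staggered. SH at 0° is gauche with I at 60° (1.0); Cl at 120° is gauche with I at 60° (0.9); Cl at 120° is gauche with iPr at 180° (1.0). Total 2.9 kcal/mol.
I at 120° is eclipsed. SH at 0° is eclipsed with H at 0° (1.4); Cl at 120° is eclipsed with I at 120° (2.4); H at 240° is eclipsed with iPr at 240° (2.1). Total 5.9 kcal/mol.
I at 180° is staggered. SH at 0° is gauche with iPr at 300° (1.0); Cl at 120° is gauche with I at 180° (0.9). Total 1.9 kcal/mol.
I at 240° is eclipsed. SH at 0° is eclipsed with iPr at 0° (3.3); Cl at 120° is eclipsed with H at 120° (1.6); H at 240° is eclipsed with I at 240° (1.5). Total 6.4 kcal/mol.
I at 300° is staggered. SH at 0° is gauche with I at 300° (1.0); SH at 0° is gauche with iPr at 60° (1.0); Cl at 120° is gauche with iPr at 60° (1.0). Total 3.0 kcal/mol.
Max at 0° (6.4 kcal/mol), min at 180° (1.9 kcal/mol); barrier = 4.5 kcal/mol.

4.5 kcal/mol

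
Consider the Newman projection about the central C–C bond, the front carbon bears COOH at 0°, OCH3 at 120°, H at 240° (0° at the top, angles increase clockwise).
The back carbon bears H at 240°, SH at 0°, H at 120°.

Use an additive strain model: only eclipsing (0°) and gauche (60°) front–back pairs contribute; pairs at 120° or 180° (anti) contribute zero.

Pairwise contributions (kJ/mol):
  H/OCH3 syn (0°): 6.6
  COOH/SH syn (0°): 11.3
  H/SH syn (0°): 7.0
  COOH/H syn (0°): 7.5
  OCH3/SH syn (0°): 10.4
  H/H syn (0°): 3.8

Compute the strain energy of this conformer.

21.7 kJ/mol

This conformer (eclipsed): COOH(0°)/SH(0°) eclipsed 11.3; OCH3(120°)/H(120°) eclipsed 6.6; H(240°)/H(240°) eclipsed 3.8 → 21.7 kJ/mol.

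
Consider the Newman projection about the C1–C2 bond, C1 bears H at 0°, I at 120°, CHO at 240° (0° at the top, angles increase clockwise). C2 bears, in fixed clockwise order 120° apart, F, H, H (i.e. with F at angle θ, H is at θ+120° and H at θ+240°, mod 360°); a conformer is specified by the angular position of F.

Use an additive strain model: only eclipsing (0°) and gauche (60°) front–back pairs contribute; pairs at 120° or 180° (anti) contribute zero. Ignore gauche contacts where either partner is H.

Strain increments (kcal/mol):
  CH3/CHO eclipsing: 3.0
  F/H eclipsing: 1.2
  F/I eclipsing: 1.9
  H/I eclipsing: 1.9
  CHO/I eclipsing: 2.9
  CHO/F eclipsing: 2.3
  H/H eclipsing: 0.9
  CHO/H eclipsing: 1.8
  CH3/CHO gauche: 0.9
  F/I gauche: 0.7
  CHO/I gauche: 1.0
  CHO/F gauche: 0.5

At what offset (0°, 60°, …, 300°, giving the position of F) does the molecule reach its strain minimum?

F at 0° (eclipsed): H(0°)/F(0°) eclipsed 1.2; I(120°)/H(120°) eclipsed 1.9; CHO(240°)/H(240°) eclipsed 1.8 → 4.9 kcal/mol.
F at 60° (staggered): I(120°)/F(60°) gauche 0.7 → 0.7 kcal/mol.
F at 120° (eclipsed): H(0°)/H(0°) eclipsed 0.9; I(120°)/F(120°) eclipsed 1.9; CHO(240°)/H(240°) eclipsed 1.8 → 4.6 kcal/mol.
F at 180° (staggered): I(120°)/F(180°) gauche 0.7; CHO(240°)/F(180°) gauche 0.5 → 1.2 kcal/mol.
F at 240° (eclipsed): H(0°)/H(0°) eclipsed 0.9; I(120°)/H(120°) eclipsed 1.9; CHO(240°)/F(240°) eclipsed 2.3 → 5.1 kcal/mol.
F at 300° (staggered): CHO(240°)/F(300°) gauche 0.5 → 0.5 kcal/mol.
The minimum (0.5 kcal/mol) occurs with F at 300°.

300°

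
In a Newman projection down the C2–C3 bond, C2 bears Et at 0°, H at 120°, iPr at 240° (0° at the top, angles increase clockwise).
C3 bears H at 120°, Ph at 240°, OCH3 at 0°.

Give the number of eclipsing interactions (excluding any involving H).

Non-H eclipsing pairs: Et(0°)/OCH3(0°); iPr(240°)/Ph(240°) — 2 interactions.

2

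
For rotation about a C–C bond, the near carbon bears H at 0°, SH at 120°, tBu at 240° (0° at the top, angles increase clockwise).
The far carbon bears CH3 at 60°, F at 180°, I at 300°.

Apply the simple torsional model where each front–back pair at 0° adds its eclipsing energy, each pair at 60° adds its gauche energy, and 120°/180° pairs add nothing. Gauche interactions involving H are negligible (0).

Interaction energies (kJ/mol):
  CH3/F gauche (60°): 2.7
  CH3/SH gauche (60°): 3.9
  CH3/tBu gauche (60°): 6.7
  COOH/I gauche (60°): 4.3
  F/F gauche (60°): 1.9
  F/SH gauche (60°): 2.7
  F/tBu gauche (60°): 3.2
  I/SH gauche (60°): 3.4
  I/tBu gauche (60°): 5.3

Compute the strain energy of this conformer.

15.1 kJ/mol

This conformer (staggered): SH–CH3 gauche, SH–F gauche, tBu–F gauche, tBu–I gauche; 3.9 + 2.7 + 3.2 + 5.3 = 15.1 kJ/mol.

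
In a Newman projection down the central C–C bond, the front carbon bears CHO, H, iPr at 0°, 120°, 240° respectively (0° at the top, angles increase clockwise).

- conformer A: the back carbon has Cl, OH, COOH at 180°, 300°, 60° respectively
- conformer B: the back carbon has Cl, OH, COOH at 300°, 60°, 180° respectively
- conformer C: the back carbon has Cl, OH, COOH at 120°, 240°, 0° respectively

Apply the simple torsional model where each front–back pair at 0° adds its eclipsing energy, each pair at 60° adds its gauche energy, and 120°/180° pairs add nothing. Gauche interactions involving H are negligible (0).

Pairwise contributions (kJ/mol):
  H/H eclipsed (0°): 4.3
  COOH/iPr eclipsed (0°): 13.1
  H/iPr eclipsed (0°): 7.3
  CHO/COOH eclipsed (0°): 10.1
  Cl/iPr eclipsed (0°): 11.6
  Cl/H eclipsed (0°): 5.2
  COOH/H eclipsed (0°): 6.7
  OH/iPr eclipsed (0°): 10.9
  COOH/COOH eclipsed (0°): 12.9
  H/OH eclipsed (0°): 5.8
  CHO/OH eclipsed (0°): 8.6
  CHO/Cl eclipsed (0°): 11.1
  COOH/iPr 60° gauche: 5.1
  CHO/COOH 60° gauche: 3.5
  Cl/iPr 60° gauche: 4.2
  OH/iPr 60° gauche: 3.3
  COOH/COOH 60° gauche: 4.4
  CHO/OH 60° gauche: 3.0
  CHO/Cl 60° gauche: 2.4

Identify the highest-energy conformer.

A is staggered. CHO at 0° is gauche with OH at 300° (3.0); CHO at 0° is gauche with COOH at 60° (3.5); iPr at 240° is gauche with Cl at 180° (4.2); iPr at 240° is gauche with OH at 300° (3.3). Total 14.0 kJ/mol.
B is staggered. CHO at 0° is gauche with Cl at 300° (2.4); CHO at 0° is gauche with OH at 60° (3.0); iPr at 240° is gauche with Cl at 300° (4.2); iPr at 240° is gauche with COOH at 180° (5.1). Total 14.7 kJ/mol.
C is eclipsed. CHO at 0° is eclipsed with COOH at 0° (10.1); H at 120° is eclipsed with Cl at 120° (5.2); iPr at 240° is eclipsed with OH at 240° (10.9). Total 26.2 kJ/mol.
C has the highest total (26.2 kJ/mol).

C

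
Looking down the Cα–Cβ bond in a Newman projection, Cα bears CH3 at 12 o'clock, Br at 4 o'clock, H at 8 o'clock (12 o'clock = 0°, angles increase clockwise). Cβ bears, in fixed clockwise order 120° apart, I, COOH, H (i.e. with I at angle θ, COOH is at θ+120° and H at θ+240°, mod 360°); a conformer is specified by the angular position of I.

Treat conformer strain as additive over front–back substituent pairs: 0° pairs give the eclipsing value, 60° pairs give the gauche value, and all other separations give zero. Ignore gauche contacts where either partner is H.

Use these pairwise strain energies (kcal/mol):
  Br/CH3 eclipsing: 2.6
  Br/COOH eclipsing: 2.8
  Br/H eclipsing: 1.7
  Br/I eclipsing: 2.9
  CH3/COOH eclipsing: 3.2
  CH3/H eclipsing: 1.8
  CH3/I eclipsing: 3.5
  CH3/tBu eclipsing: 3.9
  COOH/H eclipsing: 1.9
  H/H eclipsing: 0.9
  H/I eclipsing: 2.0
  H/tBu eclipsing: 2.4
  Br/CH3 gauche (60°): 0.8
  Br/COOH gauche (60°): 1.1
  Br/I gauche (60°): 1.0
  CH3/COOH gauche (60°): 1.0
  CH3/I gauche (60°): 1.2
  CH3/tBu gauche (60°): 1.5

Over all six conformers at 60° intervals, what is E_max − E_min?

5.2 kcal/mol

I at 0° is eclipsed. CH3 at 0° is eclipsed with I at 0° (3.5); Br at 120° is eclipsed with COOH at 120° (2.8); H at 240° is eclipsed with H at 240° (0.9). Total 7.2 kcal/mol.
I at 60° is staggered. CH3 at 0° is gauche with I at 60° (1.2); Br at 120° is gauche with I at 60° (1.0); Br at 120° is gauche with COOH at 180° (1.1). Total 3.3 kcal/mol.
I at 120° is eclipsed. CH3 at 0° is eclipsed with H at 0° (1.8); Br at 120° is eclipsed with I at 120° (2.9); H at 240° is eclipsed with COOH at 240° (1.9). Total 6.6 kcal/mol.
I at 180° is staggered. CH3 at 0° is gauche with COOH at 300° (1.0); Br at 120° is gauche with I at 180° (1.0). Total 2.0 kcal/mol.
I at 240° is eclipsed. CH3 at 0° is eclipsed with COOH at 0° (3.2); Br at 120° is eclipsed with H at 120° (1.7); H at 240° is eclipsed with I at 240° (2.0). Total 6.9 kcal/mol.
I at 300° is staggered. CH3 at 0° is gauche with I at 300° (1.2); CH3 at 0° is gauche with COOH at 60° (1.0); Br at 120° is gauche with COOH at 60° (1.1). Total 3.3 kcal/mol.
Max at 0° (7.2 kcal/mol), min at 180° (2.0 kcal/mol); barrier = 5.2 kcal/mol.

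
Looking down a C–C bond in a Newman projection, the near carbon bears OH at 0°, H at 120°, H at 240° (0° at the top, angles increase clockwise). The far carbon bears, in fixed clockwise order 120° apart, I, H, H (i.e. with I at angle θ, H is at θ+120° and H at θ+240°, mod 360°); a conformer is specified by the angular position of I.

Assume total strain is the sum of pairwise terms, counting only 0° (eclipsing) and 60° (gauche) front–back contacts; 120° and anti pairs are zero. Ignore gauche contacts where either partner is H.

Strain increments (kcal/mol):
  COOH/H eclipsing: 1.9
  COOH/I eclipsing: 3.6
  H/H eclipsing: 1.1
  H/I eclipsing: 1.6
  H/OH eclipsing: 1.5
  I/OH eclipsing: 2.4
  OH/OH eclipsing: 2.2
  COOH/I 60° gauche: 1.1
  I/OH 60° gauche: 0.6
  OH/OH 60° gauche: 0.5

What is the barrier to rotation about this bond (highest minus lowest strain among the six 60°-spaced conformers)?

4.6 kcal/mol

I at 0° is eclipsed. OH at 0° is eclipsed with I at 0° (2.4); H at 120° is eclipsed with H at 120° (1.1); H at 240° is eclipsed with H at 240° (1.1). Total 4.6 kcal/mol.
I at 60° is staggered. OH at 0° is gauche with I at 60° (0.6). Total 0.6 kcal/mol.
I at 120° is eclipsed. OH at 0° is eclipsed with H at 0° (1.5); H at 120° is eclipsed with I at 120° (1.6); H at 240° is eclipsed with H at 240° (1.1). Total 4.2 kcal/mol.
I at 180° (staggered): no non-H gauche contacts → 0.0 kcal/mol.
I at 240° is eclipsed. OH at 0° is eclipsed with H at 0° (1.5); H at 120° is eclipsed with H at 120° (1.1); H at 240° is eclipsed with I at 240° (1.6). Total 4.2 kcal/mol.
I at 300° is staggered. OH at 0° is gauche with I at 300° (0.6). Total 0.6 kcal/mol.
Max at 0° (4.6 kcal/mol), min at 180° (0.0 kcal/mol); barrier = 4.6 kcal/mol.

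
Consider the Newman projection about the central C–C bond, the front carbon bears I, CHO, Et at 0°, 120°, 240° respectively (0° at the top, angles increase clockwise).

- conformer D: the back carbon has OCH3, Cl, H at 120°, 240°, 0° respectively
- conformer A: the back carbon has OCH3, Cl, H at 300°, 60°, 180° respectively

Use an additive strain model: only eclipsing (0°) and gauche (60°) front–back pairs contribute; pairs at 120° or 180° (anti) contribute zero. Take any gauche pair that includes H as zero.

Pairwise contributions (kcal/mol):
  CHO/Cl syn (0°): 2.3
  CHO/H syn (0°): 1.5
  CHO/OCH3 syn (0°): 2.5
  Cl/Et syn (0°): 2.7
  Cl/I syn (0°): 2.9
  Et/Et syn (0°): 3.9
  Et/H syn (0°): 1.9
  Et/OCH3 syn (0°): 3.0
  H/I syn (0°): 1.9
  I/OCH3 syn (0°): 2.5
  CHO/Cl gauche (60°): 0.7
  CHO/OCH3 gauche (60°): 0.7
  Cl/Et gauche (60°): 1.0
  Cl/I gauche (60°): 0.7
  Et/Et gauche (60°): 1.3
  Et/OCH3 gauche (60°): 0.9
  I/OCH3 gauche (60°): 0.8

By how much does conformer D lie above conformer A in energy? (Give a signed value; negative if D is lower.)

+4.0 kcal/mol

D (eclipsed): I–H eclipsed, CHO–OCH3 eclipsed, Et–Cl eclipsed; 1.9 + 2.5 + 2.7 = 7.1 kcal/mol.
A (staggered): I–OCH3 gauche, I–Cl gauche, CHO–Cl gauche, Et–OCH3 gauche; 0.8 + 0.7 + 0.7 + 0.9 = 3.1 kcal/mol.
E(D) − E(A) = 7.1 − 3.1 = +4.0 kcal/mol.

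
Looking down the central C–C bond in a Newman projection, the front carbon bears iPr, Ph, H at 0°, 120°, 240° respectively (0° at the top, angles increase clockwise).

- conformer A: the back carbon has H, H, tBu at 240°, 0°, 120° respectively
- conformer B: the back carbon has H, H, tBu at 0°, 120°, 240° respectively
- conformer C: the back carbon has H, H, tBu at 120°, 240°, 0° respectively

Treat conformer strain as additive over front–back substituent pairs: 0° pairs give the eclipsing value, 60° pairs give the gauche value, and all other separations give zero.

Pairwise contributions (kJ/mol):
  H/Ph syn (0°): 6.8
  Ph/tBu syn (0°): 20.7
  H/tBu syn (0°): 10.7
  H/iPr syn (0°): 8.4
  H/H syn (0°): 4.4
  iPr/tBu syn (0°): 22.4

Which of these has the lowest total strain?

B

A (eclipsed): iPr(0°)/H(0°) eclipsed 8.4; Ph(120°)/tBu(120°) eclipsed 20.7; H(240°)/H(240°) eclipsed 4.4 → 33.5 kJ/mol.
B (eclipsed): iPr(0°)/H(0°) eclipsed 8.4; Ph(120°)/H(120°) eclipsed 6.8; H(240°)/tBu(240°) eclipsed 10.7 → 25.9 kJ/mol.
C (eclipsed): iPr(0°)/tBu(0°) eclipsed 22.4; Ph(120°)/H(120°) eclipsed 6.8; H(240°)/H(240°) eclipsed 4.4 → 33.6 kJ/mol.
B has the lowest total (25.9 kJ/mol).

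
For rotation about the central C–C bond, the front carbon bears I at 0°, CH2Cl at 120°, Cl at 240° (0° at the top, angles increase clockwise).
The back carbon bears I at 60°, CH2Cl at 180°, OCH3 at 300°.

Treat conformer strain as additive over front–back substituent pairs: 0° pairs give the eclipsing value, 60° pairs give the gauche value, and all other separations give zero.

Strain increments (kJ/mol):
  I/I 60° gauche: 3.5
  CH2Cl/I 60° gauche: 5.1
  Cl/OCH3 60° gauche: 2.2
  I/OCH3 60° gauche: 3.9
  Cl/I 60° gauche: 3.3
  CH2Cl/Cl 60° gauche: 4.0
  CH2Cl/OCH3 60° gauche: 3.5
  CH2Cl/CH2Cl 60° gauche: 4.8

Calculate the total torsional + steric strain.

This conformer (staggered): I(0°)/I(60°) gauche 3.5; I(0°)/OCH3(300°) gauche 3.9; CH2Cl(120°)/I(60°) gauche 5.1; CH2Cl(120°)/CH2Cl(180°) gauche 4.8; Cl(240°)/CH2Cl(180°) gauche 4.0; Cl(240°)/OCH3(300°) gauche 2.2 → 23.5 kJ/mol.

23.5 kJ/mol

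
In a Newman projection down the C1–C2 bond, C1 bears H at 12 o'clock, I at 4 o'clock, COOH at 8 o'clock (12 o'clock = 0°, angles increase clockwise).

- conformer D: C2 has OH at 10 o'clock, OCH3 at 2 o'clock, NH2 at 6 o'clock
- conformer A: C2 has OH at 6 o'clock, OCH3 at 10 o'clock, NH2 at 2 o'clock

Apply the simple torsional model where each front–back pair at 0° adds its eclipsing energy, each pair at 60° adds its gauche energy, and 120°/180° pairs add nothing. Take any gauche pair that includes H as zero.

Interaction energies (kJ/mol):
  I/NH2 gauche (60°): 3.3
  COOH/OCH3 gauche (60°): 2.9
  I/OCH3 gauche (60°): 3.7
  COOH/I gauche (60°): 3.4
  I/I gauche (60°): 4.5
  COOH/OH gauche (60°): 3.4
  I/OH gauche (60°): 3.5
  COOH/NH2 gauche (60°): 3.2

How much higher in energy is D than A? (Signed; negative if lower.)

D is staggered. I at 120° is gauche with OCH3 at 60° (3.7); I at 120° is gauche with NH2 at 180° (3.3); COOH at 240° is gauche with OH at 300° (3.4); COOH at 240° is gauche with NH2 at 180° (3.2). Total 13.6 kJ/mol.
A is staggered. I at 120° is gauche with OH at 180° (3.5); I at 120° is gauche with NH2 at 60° (3.3); COOH at 240° is gauche with OH at 180° (3.4); COOH at 240° is gauche with OCH3 at 300° (2.9). Total 13.1 kJ/mol.
E(D) − E(A) = 13.6 − 13.1 = +0.5 kJ/mol.

+0.5 kJ/mol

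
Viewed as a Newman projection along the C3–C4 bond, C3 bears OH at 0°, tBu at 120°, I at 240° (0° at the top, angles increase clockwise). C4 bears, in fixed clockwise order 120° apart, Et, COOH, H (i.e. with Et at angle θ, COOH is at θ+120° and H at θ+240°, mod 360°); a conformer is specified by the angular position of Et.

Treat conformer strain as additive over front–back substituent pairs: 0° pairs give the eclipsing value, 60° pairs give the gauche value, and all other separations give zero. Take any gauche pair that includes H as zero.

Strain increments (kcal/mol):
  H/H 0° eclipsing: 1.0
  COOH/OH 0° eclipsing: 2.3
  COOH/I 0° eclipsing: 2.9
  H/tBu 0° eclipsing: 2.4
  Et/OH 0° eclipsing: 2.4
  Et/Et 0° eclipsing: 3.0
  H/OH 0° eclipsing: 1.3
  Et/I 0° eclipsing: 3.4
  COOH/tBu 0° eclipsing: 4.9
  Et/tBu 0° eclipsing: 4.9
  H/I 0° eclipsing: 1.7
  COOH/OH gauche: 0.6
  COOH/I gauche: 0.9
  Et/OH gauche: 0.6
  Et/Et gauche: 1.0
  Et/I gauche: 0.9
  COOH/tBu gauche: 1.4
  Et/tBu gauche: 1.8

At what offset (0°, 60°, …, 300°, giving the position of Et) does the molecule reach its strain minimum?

Et at 0° (eclipsed): OH(0°)/Et(0°) eclipsed 2.4; tBu(120°)/COOH(120°) eclipsed 4.9; I(240°)/H(240°) eclipsed 1.7 → 9.0 kcal/mol.
Et at 60° (staggered): OH(0°)/Et(60°) gauche 0.6; tBu(120°)/Et(60°) gauche 1.8; tBu(120°)/COOH(180°) gauche 1.4; I(240°)/COOH(180°) gauche 0.9 → 4.7 kcal/mol.
Et at 120° (eclipsed): OH(0°)/H(0°) eclipsed 1.3; tBu(120°)/Et(120°) eclipsed 4.9; I(240°)/COOH(240°) eclipsed 2.9 → 9.1 kcal/mol.
Et at 180° (staggered): OH(0°)/COOH(300°) gauche 0.6; tBu(120°)/Et(180°) gauche 1.8; I(240°)/Et(180°) gauche 0.9; I(240°)/COOH(300°) gauche 0.9 → 4.2 kcal/mol.
Et at 240° (eclipsed): OH(0°)/COOH(0°) eclipsed 2.3; tBu(120°)/H(120°) eclipsed 2.4; I(240°)/Et(240°) eclipsed 3.4 → 8.1 kcal/mol.
Et at 300° (staggered): OH(0°)/Et(300°) gauche 0.6; OH(0°)/COOH(60°) gauche 0.6; tBu(120°)/COOH(60°) gauche 1.4; I(240°)/Et(300°) gauche 0.9 → 3.5 kcal/mol.
The minimum (3.5 kcal/mol) occurs with Et at 300°.

300°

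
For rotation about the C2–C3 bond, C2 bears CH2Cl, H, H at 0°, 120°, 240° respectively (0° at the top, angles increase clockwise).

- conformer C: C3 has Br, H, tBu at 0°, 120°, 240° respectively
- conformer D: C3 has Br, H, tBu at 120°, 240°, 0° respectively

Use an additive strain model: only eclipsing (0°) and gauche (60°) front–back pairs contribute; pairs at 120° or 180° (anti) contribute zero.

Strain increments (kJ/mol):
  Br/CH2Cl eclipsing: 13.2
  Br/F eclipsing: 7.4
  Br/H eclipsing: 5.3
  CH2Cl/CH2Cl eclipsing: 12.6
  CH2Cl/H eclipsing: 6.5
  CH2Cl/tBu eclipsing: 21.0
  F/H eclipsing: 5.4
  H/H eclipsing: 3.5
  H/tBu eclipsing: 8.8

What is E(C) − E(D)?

-4.3 kJ/mol

C (eclipsed): CH2Cl(0°)/Br(0°) eclipsed 13.2; H(120°)/H(120°) eclipsed 3.5; H(240°)/tBu(240°) eclipsed 8.8 → 25.5 kJ/mol.
D (eclipsed): CH2Cl(0°)/tBu(0°) eclipsed 21.0; H(120°)/Br(120°) eclipsed 5.3; H(240°)/H(240°) eclipsed 3.5 → 29.8 kJ/mol.
E(C) − E(D) = 25.5 − 29.8 = -4.3 kJ/mol.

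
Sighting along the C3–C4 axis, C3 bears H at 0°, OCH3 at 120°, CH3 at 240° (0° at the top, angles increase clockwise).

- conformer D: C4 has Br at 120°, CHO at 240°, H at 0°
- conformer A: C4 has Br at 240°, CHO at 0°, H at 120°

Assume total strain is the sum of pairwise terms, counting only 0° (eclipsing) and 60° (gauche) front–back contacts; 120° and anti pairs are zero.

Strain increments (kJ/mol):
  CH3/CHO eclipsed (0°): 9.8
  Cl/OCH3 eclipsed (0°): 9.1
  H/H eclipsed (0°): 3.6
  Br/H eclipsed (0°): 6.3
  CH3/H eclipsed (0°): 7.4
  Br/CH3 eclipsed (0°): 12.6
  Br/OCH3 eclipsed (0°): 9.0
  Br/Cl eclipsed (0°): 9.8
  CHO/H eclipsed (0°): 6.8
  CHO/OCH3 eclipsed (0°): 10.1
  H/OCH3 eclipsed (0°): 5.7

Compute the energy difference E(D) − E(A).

D (eclipsed): H–H eclipsed, OCH3–Br eclipsed, CH3–CHO eclipsed; 3.6 + 9.0 + 9.8 = 22.4 kJ/mol.
A (eclipsed): H–CHO eclipsed, OCH3–H eclipsed, CH3–Br eclipsed; 6.8 + 5.7 + 12.6 = 25.1 kJ/mol.
E(D) − E(A) = 22.4 − 25.1 = -2.7 kJ/mol.

-2.7 kJ/mol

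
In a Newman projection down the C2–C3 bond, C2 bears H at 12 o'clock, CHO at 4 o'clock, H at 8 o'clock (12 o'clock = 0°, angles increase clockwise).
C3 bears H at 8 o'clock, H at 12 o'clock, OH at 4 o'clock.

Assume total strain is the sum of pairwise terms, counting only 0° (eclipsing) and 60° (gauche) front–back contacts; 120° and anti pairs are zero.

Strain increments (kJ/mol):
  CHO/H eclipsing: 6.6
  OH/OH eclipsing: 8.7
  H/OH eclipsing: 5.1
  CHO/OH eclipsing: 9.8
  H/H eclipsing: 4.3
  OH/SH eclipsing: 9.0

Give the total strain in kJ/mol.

18.4 kJ/mol

This conformer (eclipsed): H(0°)/H(0°) eclipsed 4.3; CHO(120°)/OH(120°) eclipsed 9.8; H(240°)/H(240°) eclipsed 4.3 → 18.4 kJ/mol.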